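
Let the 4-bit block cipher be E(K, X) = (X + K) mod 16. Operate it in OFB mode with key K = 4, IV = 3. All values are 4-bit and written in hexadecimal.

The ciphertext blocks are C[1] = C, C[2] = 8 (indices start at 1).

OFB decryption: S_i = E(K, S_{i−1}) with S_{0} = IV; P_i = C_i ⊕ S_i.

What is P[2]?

P[2] = 3

P[1]: S = E(K, 3) = 7; C ⊕ 7 = B.
P[2]: S = E(K, 7) = B; 8 ⊕ B = 3.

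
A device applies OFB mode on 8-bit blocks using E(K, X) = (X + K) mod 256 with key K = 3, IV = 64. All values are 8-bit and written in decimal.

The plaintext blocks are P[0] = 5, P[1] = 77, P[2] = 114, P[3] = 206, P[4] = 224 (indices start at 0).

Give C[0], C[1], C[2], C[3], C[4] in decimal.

C[0] = 70, C[1] = 11, C[2] = 59, C[3] = 130, C[4] = 175

OFB encryption: S_i = E(K, S_{i−1}) with S_{−1} = IV; C_i = P_i ⊕ S_i.
C[0]: S = E(K, 64) = 67; 5 ⊕ 67 = 70.
C[1]: S = E(K, 67) = 70; 77 ⊕ 70 = 11.
C[2]: S = E(K, 70) = 73; 114 ⊕ 73 = 59.
C[3]: S = E(K, 73) = 76; 206 ⊕ 76 = 130.
C[4]: S = E(K, 76) = 79; 224 ⊕ 79 = 175.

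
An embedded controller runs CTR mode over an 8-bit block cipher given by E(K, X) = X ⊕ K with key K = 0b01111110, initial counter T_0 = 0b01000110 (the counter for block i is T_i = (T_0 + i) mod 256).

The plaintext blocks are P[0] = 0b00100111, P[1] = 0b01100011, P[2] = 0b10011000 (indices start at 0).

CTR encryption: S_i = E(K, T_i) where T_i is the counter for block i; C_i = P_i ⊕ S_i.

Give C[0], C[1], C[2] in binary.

C[0] = 0b00011111, C[1] = 0b01011010, C[2] = 0b10101110

C[0]: T = 0b01000110, S = E(K, T) = 0b00111000; 0b00100111 ⊕ 0b00111000 = 0b00011111.
C[1]: T = 0b01000111, S = E(K, T) = 0b00111001; 0b01100011 ⊕ 0b00111001 = 0b01011010.
C[2]: T = 0b01001000, S = E(K, T) = 0b00110110; 0b10011000 ⊕ 0b00110110 = 0b10101110.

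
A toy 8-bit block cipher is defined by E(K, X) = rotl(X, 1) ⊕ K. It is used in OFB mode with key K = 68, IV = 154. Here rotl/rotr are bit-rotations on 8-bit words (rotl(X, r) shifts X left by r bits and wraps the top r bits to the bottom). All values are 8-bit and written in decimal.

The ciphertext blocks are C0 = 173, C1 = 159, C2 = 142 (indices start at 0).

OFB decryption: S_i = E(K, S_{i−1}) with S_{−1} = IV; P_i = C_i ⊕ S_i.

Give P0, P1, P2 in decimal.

P0: S = E(K, 154) = 113; 173 ⊕ 113 = 220.
P1: S = E(K, 113) = 166; 159 ⊕ 166 = 57.
P2: S = E(K, 166) = 9; 142 ⊕ 9 = 135.

P0 = 220, P1 = 57, P2 = 135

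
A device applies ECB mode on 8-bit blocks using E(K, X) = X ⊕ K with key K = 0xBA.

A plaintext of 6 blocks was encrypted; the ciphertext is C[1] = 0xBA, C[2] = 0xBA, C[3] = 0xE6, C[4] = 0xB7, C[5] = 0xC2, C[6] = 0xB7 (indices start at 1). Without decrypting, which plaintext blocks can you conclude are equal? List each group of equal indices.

ECB encrypts each block independently with the same key, so equal ciphertext blocks imply equal plaintext blocks.
C[1] = C[2] = 0xBA, so P[1] = P[2].
C[4] = C[6] = 0xB7, so P[4] = P[6].

P[1] = P[2]; P[4] = P[6]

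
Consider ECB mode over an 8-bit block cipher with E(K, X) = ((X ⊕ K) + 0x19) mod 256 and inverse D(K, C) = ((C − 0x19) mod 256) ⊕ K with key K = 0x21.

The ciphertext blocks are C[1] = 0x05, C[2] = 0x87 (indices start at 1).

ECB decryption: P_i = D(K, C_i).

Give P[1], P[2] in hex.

P[1] = 0xCD, P[2] = 0x4F

P[1]: D(K, 0x05) = 0xCD.
P[2]: D(K, 0x87) = 0x4F.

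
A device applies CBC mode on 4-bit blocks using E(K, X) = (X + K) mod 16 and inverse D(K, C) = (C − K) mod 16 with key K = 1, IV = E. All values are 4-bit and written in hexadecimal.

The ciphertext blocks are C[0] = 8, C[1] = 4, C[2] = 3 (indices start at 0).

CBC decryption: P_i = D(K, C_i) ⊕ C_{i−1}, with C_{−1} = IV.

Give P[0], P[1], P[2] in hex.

P[0] = 9, P[1] = B, P[2] = 6

P[0]: D(K, 8) = 7; 7 ⊕ E = 9.
P[1]: D(K, 4) = 3; 3 ⊕ 8 = B.
P[2]: D(K, 3) = 2; 2 ⊕ 4 = 6.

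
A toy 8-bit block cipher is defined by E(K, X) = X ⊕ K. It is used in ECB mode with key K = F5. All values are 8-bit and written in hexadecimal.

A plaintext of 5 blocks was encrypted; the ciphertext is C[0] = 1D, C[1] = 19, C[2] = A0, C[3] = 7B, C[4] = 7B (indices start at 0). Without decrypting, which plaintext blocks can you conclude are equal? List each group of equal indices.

P[3] = P[4]

ECB encrypts each block independently with the same key, so equal ciphertext blocks imply equal plaintext blocks.
C[3] = C[4] = 7B, so P[3] = P[4].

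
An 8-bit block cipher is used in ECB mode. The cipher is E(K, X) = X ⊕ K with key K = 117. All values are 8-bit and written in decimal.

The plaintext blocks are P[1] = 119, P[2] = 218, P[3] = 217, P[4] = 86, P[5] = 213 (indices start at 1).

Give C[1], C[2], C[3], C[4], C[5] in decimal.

ECB encryption: C_i = E(K, P_i).
C[1]: E(K, 119) = 2.
C[2]: E(K, 218) = 175.
C[3]: E(K, 217) = 172.
C[4]: E(K, 86) = 35.
C[5]: E(K, 213) = 160.

C[1] = 2, C[2] = 175, C[3] = 172, C[4] = 35, C[5] = 160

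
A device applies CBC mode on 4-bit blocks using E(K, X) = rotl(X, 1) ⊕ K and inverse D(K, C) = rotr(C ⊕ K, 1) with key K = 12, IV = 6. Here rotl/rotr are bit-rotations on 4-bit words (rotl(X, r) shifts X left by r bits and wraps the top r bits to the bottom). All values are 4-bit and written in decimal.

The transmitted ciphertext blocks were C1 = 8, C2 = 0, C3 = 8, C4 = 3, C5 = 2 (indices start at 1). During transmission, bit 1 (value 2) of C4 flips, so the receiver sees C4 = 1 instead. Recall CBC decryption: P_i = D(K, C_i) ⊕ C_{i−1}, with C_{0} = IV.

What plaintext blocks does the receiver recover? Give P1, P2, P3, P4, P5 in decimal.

P1 = 4, P2 = 14, P3 = 2, P4 = 6, P5 = 6

Only C4 changed, to 1. In CBC, a change in C_i garbles P_i and flips the same bit in P_{i+1}. Decrypting the received ciphertext:
P1: D(K, 8) = 2; 2 ⊕ 6 = 4.
P2: D(K, 0) = 6; 6 ⊕ 8 = 14.
P3: D(K, 8) = 2; 2 ⊕ 0 = 2.
P4: D(K, 1) = 14; 14 ⊕ 8 = 6.
P5: D(K, 2) = 7; 7 ⊕ 1 = 6.
Blocks that differ from the original plaintext: P4, P5.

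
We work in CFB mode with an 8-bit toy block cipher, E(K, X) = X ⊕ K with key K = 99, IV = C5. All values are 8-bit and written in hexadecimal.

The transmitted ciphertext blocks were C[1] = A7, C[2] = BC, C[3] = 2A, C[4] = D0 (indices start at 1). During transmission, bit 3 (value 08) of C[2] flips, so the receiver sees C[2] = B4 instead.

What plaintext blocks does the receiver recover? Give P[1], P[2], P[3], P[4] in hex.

CFB decryption: P_i = C_i ⊕ E(K, C_{i−1}), with C_{0} = IV.
Only C[2] changed, to B4. In CFB, a change in C_i flips the same bit in P_i and garbles P_{i+1}. Decrypting the received ciphertext:
P[1]: E(K, C5) = 5C; A7 ⊕ 5C = FB.
P[2]: E(K, A7) = 3E; B4 ⊕ 3E = 8A.
P[3]: E(K, B4) = 2D; 2A ⊕ 2D = 07.
P[4]: E(K, 2A) = B3; D0 ⊕ B3 = 63.
Blocks that differ from the original plaintext: P[2], P[3].

P[1] = FB, P[2] = 8A, P[3] = 07, P[4] = 63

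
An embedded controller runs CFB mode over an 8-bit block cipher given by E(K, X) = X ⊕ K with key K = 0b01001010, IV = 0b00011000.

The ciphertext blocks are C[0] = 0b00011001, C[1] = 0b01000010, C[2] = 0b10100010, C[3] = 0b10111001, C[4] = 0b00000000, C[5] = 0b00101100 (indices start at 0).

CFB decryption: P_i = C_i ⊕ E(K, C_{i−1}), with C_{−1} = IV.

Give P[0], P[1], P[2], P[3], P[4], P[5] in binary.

P[0]: E(K, 0b00011000) = 0b01010010; 0b00011001 ⊕ 0b01010010 = 0b01001011.
P[1]: E(K, 0b00011001) = 0b01010011; 0b01000010 ⊕ 0b01010011 = 0b00010001.
P[2]: E(K, 0b01000010) = 0b00001000; 0b10100010 ⊕ 0b00001000 = 0b10101010.
P[3]: E(K, 0b10100010) = 0b11101000; 0b10111001 ⊕ 0b11101000 = 0b01010001.
P[4]: E(K, 0b10111001) = 0b11110011; 0b00000000 ⊕ 0b11110011 = 0b11110011.
P[5]: E(K, 0b00000000) = 0b01001010; 0b00101100 ⊕ 0b01001010 = 0b01100110.

P[0] = 0b01001011, P[1] = 0b00010001, P[2] = 0b10101010, P[3] = 0b01010001, P[4] = 0b11110011, P[5] = 0b01100110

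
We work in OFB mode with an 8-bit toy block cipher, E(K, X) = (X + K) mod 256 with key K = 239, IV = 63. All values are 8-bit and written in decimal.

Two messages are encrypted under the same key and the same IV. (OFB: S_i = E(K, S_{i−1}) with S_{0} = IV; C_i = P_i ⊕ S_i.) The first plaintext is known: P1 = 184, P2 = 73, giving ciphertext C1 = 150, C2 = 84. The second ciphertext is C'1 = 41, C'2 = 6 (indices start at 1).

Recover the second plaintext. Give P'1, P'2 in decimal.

P'1 = 7, P'2 = 27

In OFB with a reused IV, both messages share the same keystream S_i, so C_i ⊕ C'_i = P_i ⊕ P'_i and thus P'_i = P_i ⊕ C_i ⊕ C'_i.
P'1: 184 ⊕ 150 ⊕ 41 = 7.
P'2: 73 ⊕ 84 ⊕ 6 = 27.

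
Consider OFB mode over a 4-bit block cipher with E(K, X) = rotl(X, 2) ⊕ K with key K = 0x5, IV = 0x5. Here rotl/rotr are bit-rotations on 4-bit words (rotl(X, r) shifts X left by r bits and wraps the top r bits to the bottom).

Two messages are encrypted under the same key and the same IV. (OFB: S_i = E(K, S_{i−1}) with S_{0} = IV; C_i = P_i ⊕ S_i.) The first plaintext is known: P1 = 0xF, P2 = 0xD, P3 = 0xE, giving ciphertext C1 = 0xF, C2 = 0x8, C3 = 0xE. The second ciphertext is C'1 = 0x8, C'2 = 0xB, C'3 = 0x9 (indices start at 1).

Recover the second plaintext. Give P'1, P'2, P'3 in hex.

P'1 = 0x8, P'2 = 0xE, P'3 = 0x9

In OFB with a reused IV, both messages share the same keystream S_i, so C_i ⊕ C'_i = P_i ⊕ P'_i and thus P'_i = P_i ⊕ C_i ⊕ C'_i.
P'1: 0xF ⊕ 0xF ⊕ 0x8 = 0x8.
P'2: 0xD ⊕ 0x8 ⊕ 0xB = 0xE.
P'3: 0xE ⊕ 0xE ⊕ 0x9 = 0x9.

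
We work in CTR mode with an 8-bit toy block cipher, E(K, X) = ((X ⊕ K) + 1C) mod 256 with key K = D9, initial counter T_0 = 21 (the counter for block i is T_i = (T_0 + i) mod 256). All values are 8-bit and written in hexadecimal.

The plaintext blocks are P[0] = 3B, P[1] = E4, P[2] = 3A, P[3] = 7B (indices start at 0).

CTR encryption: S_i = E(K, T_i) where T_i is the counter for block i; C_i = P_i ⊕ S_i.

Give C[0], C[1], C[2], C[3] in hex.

C[0]: T = 21, S = E(K, T) = 14; 3B ⊕ 14 = 2F.
C[1]: T = 22, S = E(K, T) = 17; E4 ⊕ 17 = F3.
C[2]: T = 23, S = E(K, T) = 16; 3A ⊕ 16 = 2C.
C[3]: T = 24, S = E(K, T) = 19; 7B ⊕ 19 = 62.

C[0] = 2F, C[1] = F3, C[2] = 2C, C[3] = 62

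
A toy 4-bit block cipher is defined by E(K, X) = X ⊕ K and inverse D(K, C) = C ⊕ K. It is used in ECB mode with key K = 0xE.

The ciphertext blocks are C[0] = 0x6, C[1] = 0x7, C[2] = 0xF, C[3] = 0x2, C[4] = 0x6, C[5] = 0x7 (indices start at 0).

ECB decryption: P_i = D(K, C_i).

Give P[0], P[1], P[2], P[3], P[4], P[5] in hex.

P[0] = 0x8, P[1] = 0x9, P[2] = 0x1, P[3] = 0xC, P[4] = 0x8, P[5] = 0x9

P[0]: D(K, 0x6) = 0x8.
P[1]: D(K, 0x7) = 0x9.
P[2]: D(K, 0xF) = 0x1.
P[3]: D(K, 0x2) = 0xC.
P[4]: D(K, 0x6) = 0x8.
P[5]: D(K, 0x7) = 0x9.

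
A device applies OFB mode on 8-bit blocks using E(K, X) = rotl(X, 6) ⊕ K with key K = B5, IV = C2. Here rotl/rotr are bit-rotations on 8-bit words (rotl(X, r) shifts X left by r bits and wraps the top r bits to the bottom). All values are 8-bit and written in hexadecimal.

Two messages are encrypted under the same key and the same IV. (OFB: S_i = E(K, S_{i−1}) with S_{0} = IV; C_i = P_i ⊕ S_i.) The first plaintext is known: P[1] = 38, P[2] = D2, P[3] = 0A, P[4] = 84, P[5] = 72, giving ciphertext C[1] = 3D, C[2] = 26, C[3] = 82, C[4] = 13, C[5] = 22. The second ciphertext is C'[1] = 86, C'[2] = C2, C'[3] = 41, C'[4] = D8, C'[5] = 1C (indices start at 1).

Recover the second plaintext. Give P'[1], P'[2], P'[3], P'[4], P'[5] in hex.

In OFB with a reused IV, both messages share the same keystream S_i, so C_i ⊕ C'_i = P_i ⊕ P'_i and thus P'_i = P_i ⊕ C_i ⊕ C'_i.
P'[1]: 38 ⊕ 3D ⊕ 86 = 83.
P'[2]: D2 ⊕ 26 ⊕ C2 = 36.
P'[3]: 0A ⊕ 82 ⊕ 41 = C9.
P'[4]: 84 ⊕ 13 ⊕ D8 = 4F.
P'[5]: 72 ⊕ 22 ⊕ 1C = 4C.

P'[1] = 83, P'[2] = 36, P'[3] = C9, P'[4] = 4F, P'[5] = 4C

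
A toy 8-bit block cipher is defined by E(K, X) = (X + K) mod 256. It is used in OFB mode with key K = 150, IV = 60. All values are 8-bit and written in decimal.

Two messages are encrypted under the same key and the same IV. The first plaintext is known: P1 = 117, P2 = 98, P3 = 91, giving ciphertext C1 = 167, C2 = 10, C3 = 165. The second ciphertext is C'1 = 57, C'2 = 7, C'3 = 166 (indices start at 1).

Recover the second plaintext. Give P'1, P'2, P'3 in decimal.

P'1 = 235, P'2 = 111, P'3 = 88

In OFB with a reused IV, both messages share the same keystream S_i, so C_i ⊕ C'_i = P_i ⊕ P'_i and thus P'_i = P_i ⊕ C_i ⊕ C'_i.
P'1: 117 ⊕ 167 ⊕ 57 = 235.
P'2: 98 ⊕ 10 ⊕ 7 = 111.
P'3: 91 ⊕ 165 ⊕ 166 = 88.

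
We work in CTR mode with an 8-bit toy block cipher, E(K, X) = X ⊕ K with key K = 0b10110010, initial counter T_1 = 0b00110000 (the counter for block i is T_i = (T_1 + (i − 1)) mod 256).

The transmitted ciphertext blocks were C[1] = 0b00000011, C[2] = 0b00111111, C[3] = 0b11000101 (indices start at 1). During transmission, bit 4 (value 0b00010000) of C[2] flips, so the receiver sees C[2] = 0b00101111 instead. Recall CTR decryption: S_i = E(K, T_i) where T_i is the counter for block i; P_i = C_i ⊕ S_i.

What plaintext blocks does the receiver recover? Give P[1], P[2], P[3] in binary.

P[1] = 0b10000001, P[2] = 0b10101100, P[3] = 0b01000101

Only C[2] changed, to 0b00101111. In CTR, a change in C_i flips the same bit in P_i only; the keystream is unaffected. Decrypting the received ciphertext:
P[1]: T = 0b00110000, S = E(K, T) = 0b10000010; 0b00000011 ⊕ 0b10000010 = 0b10000001.
P[2]: T = 0b00110001, S = E(K, T) = 0b10000011; 0b00101111 ⊕ 0b10000011 = 0b10101100.
P[3]: T = 0b00110010, S = E(K, T) = 0b10000000; 0b11000101 ⊕ 0b10000000 = 0b01000101.
Blocks that differ from the original plaintext: P[2].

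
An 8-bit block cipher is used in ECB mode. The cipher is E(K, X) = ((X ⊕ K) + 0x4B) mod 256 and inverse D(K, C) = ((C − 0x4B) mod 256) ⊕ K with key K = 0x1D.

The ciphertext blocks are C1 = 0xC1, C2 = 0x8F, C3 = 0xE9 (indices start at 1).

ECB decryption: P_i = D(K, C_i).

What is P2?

P2 = 0x59

P2: D(K, 0x8F) = 0x59.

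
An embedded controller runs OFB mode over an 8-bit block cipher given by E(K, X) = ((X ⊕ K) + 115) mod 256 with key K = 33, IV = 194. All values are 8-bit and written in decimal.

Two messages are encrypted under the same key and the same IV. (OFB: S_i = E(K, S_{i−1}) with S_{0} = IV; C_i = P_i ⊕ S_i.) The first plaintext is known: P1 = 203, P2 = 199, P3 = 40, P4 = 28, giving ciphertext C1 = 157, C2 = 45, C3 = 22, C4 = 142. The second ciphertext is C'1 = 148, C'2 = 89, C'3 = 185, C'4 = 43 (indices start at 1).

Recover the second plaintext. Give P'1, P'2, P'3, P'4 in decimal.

P'1 = 194, P'2 = 179, P'3 = 135, P'4 = 185

In OFB with a reused IV, both messages share the same keystream S_i, so C_i ⊕ C'_i = P_i ⊕ P'_i and thus P'_i = P_i ⊕ C_i ⊕ C'_i.
P'1: 203 ⊕ 157 ⊕ 148 = 194.
P'2: 199 ⊕ 45 ⊕ 89 = 179.
P'3: 40 ⊕ 22 ⊕ 185 = 135.
P'4: 28 ⊕ 142 ⊕ 43 = 185.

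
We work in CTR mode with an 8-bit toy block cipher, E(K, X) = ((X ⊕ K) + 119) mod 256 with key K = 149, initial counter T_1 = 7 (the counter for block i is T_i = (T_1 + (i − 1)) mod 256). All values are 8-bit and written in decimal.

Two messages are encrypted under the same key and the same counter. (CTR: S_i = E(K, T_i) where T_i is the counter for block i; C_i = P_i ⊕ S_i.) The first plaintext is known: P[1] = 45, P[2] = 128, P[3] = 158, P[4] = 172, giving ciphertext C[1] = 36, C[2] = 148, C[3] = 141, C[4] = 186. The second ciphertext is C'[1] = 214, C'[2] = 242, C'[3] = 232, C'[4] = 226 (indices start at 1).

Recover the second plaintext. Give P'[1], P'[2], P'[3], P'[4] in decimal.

In CTR with a reused counter, both messages share the same keystream S_i, so C_i ⊕ C'_i = P_i ⊕ P'_i and thus P'_i = P_i ⊕ C_i ⊕ C'_i.
P'[1]: 45 ⊕ 36 ⊕ 214 = 223.
P'[2]: 128 ⊕ 148 ⊕ 242 = 230.
P'[3]: 158 ⊕ 141 ⊕ 232 = 251.
P'[4]: 172 ⊕ 186 ⊕ 226 = 244.

P'[1] = 223, P'[2] = 230, P'[3] = 251, P'[4] = 244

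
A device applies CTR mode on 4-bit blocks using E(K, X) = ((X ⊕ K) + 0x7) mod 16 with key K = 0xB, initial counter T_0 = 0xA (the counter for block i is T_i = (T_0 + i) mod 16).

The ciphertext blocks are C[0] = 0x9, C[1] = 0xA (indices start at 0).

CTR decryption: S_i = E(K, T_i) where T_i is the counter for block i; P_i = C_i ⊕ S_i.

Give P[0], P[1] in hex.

P[0] = 0x1, P[1] = 0xD

P[0]: T = 0xA, S = E(K, T) = 0x8; 0x9 ⊕ 0x8 = 0x1.
P[1]: T = 0xB, S = E(K, T) = 0x7; 0xA ⊕ 0x7 = 0xD.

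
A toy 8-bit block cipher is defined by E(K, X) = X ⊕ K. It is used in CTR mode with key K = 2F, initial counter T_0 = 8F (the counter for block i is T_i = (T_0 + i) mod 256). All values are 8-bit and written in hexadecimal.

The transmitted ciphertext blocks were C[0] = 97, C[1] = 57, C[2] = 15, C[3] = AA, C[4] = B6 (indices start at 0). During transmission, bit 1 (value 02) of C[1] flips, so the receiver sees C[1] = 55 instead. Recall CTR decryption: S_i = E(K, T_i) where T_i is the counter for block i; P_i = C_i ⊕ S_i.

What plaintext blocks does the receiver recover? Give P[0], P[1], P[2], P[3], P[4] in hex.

Only C[1] changed, to 55. In CTR, a change in C_i flips the same bit in P_i only; the keystream is unaffected. Decrypting the received ciphertext:
P[0]: T = 8F, S = E(K, T) = A0; 97 ⊕ A0 = 37.
P[1]: T = 90, S = E(K, T) = BF; 55 ⊕ BF = EA.
P[2]: T = 91, S = E(K, T) = BE; 15 ⊕ BE = AB.
P[3]: T = 92, S = E(K, T) = BD; AA ⊕ BD = 17.
P[4]: T = 93, S = E(K, T) = BC; B6 ⊕ BC = 0A.
Blocks that differ from the original plaintext: P[1].

P[0] = 37, P[1] = EA, P[2] = AB, P[3] = 17, P[4] = 0A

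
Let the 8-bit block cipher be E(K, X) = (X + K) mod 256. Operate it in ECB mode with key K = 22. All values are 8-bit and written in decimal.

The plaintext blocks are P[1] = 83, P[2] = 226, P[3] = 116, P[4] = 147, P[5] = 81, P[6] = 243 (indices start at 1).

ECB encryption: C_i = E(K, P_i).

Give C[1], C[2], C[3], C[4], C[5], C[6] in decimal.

C[1] = 105, C[2] = 248, C[3] = 138, C[4] = 169, C[5] = 103, C[6] = 9

C[1]: E(K, 83) = 105.
C[2]: E(K, 226) = 248.
C[3]: E(K, 116) = 138.
C[4]: E(K, 147) = 169.
C[5]: E(K, 81) = 103.
C[6]: E(K, 243) = 9.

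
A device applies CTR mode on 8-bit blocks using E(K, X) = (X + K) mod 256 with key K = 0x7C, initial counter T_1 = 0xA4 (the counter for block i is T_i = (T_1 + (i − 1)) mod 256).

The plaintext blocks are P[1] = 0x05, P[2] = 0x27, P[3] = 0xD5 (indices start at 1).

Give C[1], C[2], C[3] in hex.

CTR encryption: S_i = E(K, T_i) where T_i is the counter for block i; C_i = P_i ⊕ S_i.
C[1]: T = 0xA4, S = E(K, T) = 0x20; 0x05 ⊕ 0x20 = 0x25.
C[2]: T = 0xA5, S = E(K, T) = 0x21; 0x27 ⊕ 0x21 = 0x06.
C[3]: T = 0xA6, S = E(K, T) = 0x22; 0xD5 ⊕ 0x22 = 0xF7.

C[1] = 0x25, C[2] = 0x06, C[3] = 0xF7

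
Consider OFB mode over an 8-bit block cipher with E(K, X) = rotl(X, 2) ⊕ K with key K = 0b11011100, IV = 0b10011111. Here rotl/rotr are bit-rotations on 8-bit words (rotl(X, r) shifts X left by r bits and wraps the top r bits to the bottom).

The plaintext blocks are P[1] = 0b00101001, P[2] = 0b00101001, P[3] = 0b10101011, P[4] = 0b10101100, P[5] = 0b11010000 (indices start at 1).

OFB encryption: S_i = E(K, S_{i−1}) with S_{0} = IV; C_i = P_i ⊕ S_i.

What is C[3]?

C[3] = 0b00101110

C[1]: S = E(K, 0b10011111) = 0b10100010; 0b00101001 ⊕ 0b10100010 = 0b10001011.
C[2]: S = E(K, 0b10100010) = 0b01010110; 0b00101001 ⊕ 0b01010110 = 0b01111111.
C[3]: S = E(K, 0b01010110) = 0b10000101; 0b10101011 ⊕ 0b10000101 = 0b00101110.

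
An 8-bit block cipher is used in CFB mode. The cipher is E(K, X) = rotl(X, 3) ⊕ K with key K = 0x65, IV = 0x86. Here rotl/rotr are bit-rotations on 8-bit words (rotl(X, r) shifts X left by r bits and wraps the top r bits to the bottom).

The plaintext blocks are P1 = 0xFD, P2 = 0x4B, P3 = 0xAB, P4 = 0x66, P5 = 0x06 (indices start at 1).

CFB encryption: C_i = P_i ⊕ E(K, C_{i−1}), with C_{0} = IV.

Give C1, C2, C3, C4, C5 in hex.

C1 = 0xAC, C2 = 0x4B, C3 = 0x94, C4 = 0xA7, C5 = 0x5E

C1: E(K, 0x86) = 0x51; 0xFD ⊕ 0x51 = 0xAC.
C2: E(K, 0xAC) = 0x00; 0x4B ⊕ 0x00 = 0x4B.
C3: E(K, 0x4B) = 0x3F; 0xAB ⊕ 0x3F = 0x94.
C4: E(K, 0x94) = 0xC1; 0x66 ⊕ 0xC1 = 0xA7.
C5: E(K, 0xA7) = 0x58; 0x06 ⊕ 0x58 = 0x5E.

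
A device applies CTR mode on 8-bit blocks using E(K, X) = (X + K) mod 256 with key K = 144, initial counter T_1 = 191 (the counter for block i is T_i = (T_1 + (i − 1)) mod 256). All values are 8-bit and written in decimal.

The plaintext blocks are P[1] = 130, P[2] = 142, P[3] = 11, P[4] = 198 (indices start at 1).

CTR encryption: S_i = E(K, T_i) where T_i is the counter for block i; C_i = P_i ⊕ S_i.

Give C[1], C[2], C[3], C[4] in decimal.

C[1] = 205, C[2] = 222, C[3] = 90, C[4] = 148

C[1]: T = 191, S = E(K, T) = 79; 130 ⊕ 79 = 205.
C[2]: T = 192, S = E(K, T) = 80; 142 ⊕ 80 = 222.
C[3]: T = 193, S = E(K, T) = 81; 11 ⊕ 81 = 90.
C[4]: T = 194, S = E(K, T) = 82; 198 ⊕ 82 = 148.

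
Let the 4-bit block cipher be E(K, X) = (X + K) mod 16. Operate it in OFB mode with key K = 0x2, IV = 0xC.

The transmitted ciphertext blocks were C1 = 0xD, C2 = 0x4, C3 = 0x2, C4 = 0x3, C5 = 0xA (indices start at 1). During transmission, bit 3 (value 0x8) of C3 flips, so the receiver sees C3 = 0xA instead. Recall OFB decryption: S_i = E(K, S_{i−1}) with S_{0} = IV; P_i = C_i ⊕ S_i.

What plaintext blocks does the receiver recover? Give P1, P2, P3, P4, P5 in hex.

P1 = 0x3, P2 = 0x4, P3 = 0x8, P4 = 0x7, P5 = 0xC

Only C3 changed, to 0xA. In OFB, a change in C_i flips the same bit in P_i only; the keystream is unaffected. Decrypting the received ciphertext:
P1: S = E(K, 0xC) = 0xE; 0xD ⊕ 0xE = 0x3.
P2: S = E(K, 0xE) = 0x0; 0x4 ⊕ 0x0 = 0x4.
P3: S = E(K, 0x0) = 0x2; 0xA ⊕ 0x2 = 0x8.
P4: S = E(K, 0x2) = 0x4; 0x3 ⊕ 0x4 = 0x7.
P5: S = E(K, 0x4) = 0x6; 0xA ⊕ 0x6 = 0xC.
Blocks that differ from the original plaintext: P3.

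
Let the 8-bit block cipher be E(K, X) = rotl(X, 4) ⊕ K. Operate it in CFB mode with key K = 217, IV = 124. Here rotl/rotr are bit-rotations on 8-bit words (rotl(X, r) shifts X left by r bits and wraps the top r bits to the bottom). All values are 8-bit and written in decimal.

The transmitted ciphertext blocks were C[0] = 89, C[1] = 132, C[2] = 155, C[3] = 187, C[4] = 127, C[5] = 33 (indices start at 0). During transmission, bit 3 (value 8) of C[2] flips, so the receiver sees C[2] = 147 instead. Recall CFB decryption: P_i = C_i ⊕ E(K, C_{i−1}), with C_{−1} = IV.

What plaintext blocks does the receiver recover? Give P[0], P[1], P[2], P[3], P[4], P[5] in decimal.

P[0] = 71, P[1] = 200, P[2] = 2, P[3] = 91, P[4] = 29, P[5] = 15

Only C[2] changed, to 147. In CFB, a change in C_i flips the same bit in P_i and garbles P_{i+1}. Decrypting the received ciphertext:
P[0]: E(K, 124) = 30; 89 ⊕ 30 = 71.
P[1]: E(K, 89) = 76; 132 ⊕ 76 = 200.
P[2]: E(K, 132) = 145; 147 ⊕ 145 = 2.
P[3]: E(K, 147) = 224; 187 ⊕ 224 = 91.
P[4]: E(K, 187) = 98; 127 ⊕ 98 = 29.
P[5]: E(K, 127) = 46; 33 ⊕ 46 = 15.
Blocks that differ from the original plaintext: P[2], P[3].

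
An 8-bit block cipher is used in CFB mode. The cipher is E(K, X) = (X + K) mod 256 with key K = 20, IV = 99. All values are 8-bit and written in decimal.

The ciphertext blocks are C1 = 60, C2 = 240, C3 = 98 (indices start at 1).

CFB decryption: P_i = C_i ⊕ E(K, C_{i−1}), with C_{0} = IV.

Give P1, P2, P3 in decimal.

P1 = 75, P2 = 160, P3 = 102

P1: E(K, 99) = 119; 60 ⊕ 119 = 75.
P2: E(K, 60) = 80; 240 ⊕ 80 = 160.
P3: E(K, 240) = 4; 98 ⊕ 4 = 102.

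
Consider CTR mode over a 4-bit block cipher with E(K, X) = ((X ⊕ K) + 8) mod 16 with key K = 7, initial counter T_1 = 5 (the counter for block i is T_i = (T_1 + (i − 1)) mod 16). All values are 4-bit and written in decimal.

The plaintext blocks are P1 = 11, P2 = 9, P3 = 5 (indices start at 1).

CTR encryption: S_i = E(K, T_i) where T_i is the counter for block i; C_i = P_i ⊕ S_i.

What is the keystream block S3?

C1: T = 5, S = E(K, T) = 10; 11 ⊕ 10 = 1.
C2: T = 6, S = E(K, T) = 9; 9 ⊕ 9 = 0.
C3: T = 7, S = E(K, T) = 8; 5 ⊕ 8 = 13.
So S3 = 8.

8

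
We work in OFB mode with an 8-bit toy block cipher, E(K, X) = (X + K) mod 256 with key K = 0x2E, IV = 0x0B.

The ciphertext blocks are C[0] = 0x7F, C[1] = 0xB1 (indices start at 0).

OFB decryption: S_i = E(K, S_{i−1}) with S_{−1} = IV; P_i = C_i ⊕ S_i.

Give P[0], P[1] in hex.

P[0] = 0x46, P[1] = 0xD6

P[0]: S = E(K, 0x0B) = 0x39; 0x7F ⊕ 0x39 = 0x46.
P[1]: S = E(K, 0x39) = 0x67; 0xB1 ⊕ 0x67 = 0xD6.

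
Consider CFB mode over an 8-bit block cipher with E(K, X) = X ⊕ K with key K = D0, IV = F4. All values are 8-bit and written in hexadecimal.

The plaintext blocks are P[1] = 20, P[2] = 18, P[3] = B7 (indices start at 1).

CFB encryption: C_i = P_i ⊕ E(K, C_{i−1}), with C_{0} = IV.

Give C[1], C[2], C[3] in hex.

C[1] = 04, C[2] = CC, C[3] = AB

C[1]: E(K, F4) = 24; 20 ⊕ 24 = 04.
C[2]: E(K, 04) = D4; 18 ⊕ D4 = CC.
C[3]: E(K, CC) = 1C; B7 ⊕ 1C = AB.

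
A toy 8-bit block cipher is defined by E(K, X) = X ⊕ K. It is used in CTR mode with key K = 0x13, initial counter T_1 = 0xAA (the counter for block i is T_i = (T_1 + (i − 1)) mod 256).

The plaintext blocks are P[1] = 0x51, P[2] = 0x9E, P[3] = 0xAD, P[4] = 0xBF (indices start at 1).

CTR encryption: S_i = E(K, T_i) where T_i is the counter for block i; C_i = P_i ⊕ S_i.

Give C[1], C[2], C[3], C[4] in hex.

C[1]: T = 0xAA, S = E(K, T) = 0xB9; 0x51 ⊕ 0xB9 = 0xE8.
C[2]: T = 0xAB, S = E(K, T) = 0xB8; 0x9E ⊕ 0xB8 = 0x26.
C[3]: T = 0xAC, S = E(K, T) = 0xBF; 0xAD ⊕ 0xBF = 0x12.
C[4]: T = 0xAD, S = E(K, T) = 0xBE; 0xBF ⊕ 0xBE = 0x01.

C[1] = 0xE8, C[2] = 0x26, C[3] = 0x12, C[4] = 0x01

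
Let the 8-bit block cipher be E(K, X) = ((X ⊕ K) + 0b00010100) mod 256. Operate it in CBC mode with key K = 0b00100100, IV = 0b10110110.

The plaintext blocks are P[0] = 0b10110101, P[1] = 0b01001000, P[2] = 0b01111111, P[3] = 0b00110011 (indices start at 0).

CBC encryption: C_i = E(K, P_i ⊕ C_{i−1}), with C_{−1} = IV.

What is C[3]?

C[3] = 0b01100111

C[0]: P[0] ⊕ 0b10110110 = 0b00000011; E(K, 0b00000011) = 0b00111011.
C[1]: P[1] ⊕ 0b00111011 = 0b01110011; E(K, 0b01110011) = 0b01101011.
C[2]: P[2] ⊕ 0b01101011 = 0b00010100; E(K, 0b00010100) = 0b01000100.
C[3]: P[3] ⊕ 0b01000100 = 0b01110111; E(K, 0b01110111) = 0b01100111.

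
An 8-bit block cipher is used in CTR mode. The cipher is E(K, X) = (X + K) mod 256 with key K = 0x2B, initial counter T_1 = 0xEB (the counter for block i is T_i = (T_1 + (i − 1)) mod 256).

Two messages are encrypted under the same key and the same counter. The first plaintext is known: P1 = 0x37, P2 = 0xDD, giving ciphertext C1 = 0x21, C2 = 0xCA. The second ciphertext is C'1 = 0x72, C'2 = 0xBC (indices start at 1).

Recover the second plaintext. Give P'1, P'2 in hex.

P'1 = 0x64, P'2 = 0xAB

In CTR with a reused counter, both messages share the same keystream S_i, so C_i ⊕ C'_i = P_i ⊕ P'_i and thus P'_i = P_i ⊕ C_i ⊕ C'_i.
P'1: 0x37 ⊕ 0x21 ⊕ 0x72 = 0x64.
P'2: 0xDD ⊕ 0xCA ⊕ 0xBC = 0xAB.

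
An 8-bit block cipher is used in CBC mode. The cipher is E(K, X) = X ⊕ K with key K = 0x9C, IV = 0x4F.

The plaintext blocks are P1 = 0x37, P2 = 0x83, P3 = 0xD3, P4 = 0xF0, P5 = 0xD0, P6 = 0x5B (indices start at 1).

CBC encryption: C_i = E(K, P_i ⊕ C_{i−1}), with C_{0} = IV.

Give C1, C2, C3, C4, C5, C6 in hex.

C1 = 0xE4, C2 = 0xFB, C3 = 0xB4, C4 = 0xD8, C5 = 0x94, C6 = 0x53

C1: P1 ⊕ 0x4F = 0x78; E(K, 0x78) = 0xE4.
C2: P2 ⊕ 0xE4 = 0x67; E(K, 0x67) = 0xFB.
C3: P3 ⊕ 0xFB = 0x28; E(K, 0x28) = 0xB4.
C4: P4 ⊕ 0xB4 = 0x44; E(K, 0x44) = 0xD8.
C5: P5 ⊕ 0xD8 = 0x08; E(K, 0x08) = 0x94.
C6: P6 ⊕ 0x94 = 0xCF; E(K, 0xCF) = 0x53.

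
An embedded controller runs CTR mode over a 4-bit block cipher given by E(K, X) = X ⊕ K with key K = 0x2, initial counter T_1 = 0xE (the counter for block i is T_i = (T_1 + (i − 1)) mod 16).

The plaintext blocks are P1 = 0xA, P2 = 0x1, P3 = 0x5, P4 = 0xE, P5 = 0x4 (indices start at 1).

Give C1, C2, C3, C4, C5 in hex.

C1 = 0x6, C2 = 0xC, C3 = 0x7, C4 = 0xD, C5 = 0x4

CTR encryption: S_i = E(K, T_i) where T_i is the counter for block i; C_i = P_i ⊕ S_i.
C1: T = 0xE, S = E(K, T) = 0xC; 0xA ⊕ 0xC = 0x6.
C2: T = 0xF, S = E(K, T) = 0xD; 0x1 ⊕ 0xD = 0xC.
C3: T = 0x0, S = E(K, T) = 0x2; 0x5 ⊕ 0x2 = 0x7.
C4: T = 0x1, S = E(K, T) = 0x3; 0xE ⊕ 0x3 = 0xD.
C5: T = 0x2, S = E(K, T) = 0x0; 0x4 ⊕ 0x0 = 0x4.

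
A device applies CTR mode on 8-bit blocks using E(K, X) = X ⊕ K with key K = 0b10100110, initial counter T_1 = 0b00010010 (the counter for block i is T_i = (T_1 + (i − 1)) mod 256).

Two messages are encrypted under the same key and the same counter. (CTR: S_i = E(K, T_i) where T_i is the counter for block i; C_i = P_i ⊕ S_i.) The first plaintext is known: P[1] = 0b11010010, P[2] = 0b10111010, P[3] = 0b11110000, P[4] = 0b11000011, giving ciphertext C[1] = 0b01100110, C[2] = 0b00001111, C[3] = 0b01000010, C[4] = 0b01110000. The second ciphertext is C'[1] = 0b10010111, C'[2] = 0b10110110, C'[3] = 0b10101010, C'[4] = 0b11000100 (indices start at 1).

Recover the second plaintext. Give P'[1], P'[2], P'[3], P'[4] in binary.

In CTR with a reused counter, both messages share the same keystream S_i, so C_i ⊕ C'_i = P_i ⊕ P'_i and thus P'_i = P_i ⊕ C_i ⊕ C'_i.
P'[1]: 0b11010010 ⊕ 0b01100110 ⊕ 0b10010111 = 0b00100011.
P'[2]: 0b10111010 ⊕ 0b00001111 ⊕ 0b10110110 = 0b00000011.
P'[3]: 0b11110000 ⊕ 0b01000010 ⊕ 0b10101010 = 0b00011000.
P'[4]: 0b11000011 ⊕ 0b01110000 ⊕ 0b11000100 = 0b01110111.

P'[1] = 0b00100011, P'[2] = 0b00000011, P'[3] = 0b00011000, P'[4] = 0b01110111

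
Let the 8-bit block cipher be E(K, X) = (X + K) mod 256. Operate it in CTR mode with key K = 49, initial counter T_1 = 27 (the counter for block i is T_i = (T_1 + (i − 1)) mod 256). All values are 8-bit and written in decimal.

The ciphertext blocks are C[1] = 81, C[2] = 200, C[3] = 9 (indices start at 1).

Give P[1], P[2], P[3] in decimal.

CTR decryption: S_i = E(K, T_i) where T_i is the counter for block i; P_i = C_i ⊕ S_i.
P[1]: T = 27, S = E(K, T) = 76; 81 ⊕ 76 = 29.
P[2]: T = 28, S = E(K, T) = 77; 200 ⊕ 77 = 133.
P[3]: T = 29, S = E(K, T) = 78; 9 ⊕ 78 = 71.

P[1] = 29, P[2] = 133, P[3] = 71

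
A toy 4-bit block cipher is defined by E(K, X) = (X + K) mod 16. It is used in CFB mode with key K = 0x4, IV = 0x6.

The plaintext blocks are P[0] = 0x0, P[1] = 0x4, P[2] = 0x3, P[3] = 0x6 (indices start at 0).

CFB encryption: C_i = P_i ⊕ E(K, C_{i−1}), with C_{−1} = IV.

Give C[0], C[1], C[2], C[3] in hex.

C[0] = 0xA, C[1] = 0xA, C[2] = 0xD, C[3] = 0x7

C[0]: E(K, 0x6) = 0xA; 0x0 ⊕ 0xA = 0xA.
C[1]: E(K, 0xA) = 0xE; 0x4 ⊕ 0xE = 0xA.
C[2]: E(K, 0xA) = 0xE; 0x3 ⊕ 0xE = 0xD.
C[3]: E(K, 0xD) = 0x1; 0x6 ⊕ 0x1 = 0x7.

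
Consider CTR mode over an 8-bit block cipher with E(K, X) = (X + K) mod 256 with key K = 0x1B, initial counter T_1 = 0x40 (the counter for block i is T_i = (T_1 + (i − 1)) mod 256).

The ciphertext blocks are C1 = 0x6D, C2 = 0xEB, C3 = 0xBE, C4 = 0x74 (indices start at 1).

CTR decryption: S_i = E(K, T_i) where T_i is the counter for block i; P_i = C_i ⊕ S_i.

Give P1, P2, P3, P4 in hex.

P1 = 0x36, P2 = 0xB7, P3 = 0xE3, P4 = 0x2A

P1: T = 0x40, S = E(K, T) = 0x5B; 0x6D ⊕ 0x5B = 0x36.
P2: T = 0x41, S = E(K, T) = 0x5C; 0xEB ⊕ 0x5C = 0xB7.
P3: T = 0x42, S = E(K, T) = 0x5D; 0xBE ⊕ 0x5D = 0xE3.
P4: T = 0x43, S = E(K, T) = 0x5E; 0x74 ⊕ 0x5E = 0x2A.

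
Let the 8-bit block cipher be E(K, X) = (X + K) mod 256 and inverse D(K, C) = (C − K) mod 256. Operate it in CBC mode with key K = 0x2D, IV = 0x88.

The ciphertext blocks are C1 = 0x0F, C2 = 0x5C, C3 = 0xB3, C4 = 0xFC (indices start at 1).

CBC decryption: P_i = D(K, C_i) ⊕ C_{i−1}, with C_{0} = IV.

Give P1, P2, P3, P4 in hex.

P1: D(K, 0x0F) = 0xE2; 0xE2 ⊕ 0x88 = 0x6A.
P2: D(K, 0x5C) = 0x2F; 0x2F ⊕ 0x0F = 0x20.
P3: D(K, 0xB3) = 0x86; 0x86 ⊕ 0x5C = 0xDA.
P4: D(K, 0xFC) = 0xCF; 0xCF ⊕ 0xB3 = 0x7C.

P1 = 0x6A, P2 = 0x20, P3 = 0xDA, P4 = 0x7C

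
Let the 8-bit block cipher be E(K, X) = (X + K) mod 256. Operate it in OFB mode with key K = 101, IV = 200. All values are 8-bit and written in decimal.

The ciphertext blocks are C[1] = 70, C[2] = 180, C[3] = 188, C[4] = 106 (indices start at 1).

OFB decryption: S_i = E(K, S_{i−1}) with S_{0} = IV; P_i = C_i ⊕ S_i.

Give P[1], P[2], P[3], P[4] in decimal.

P[1]: S = E(K, 200) = 45; 70 ⊕ 45 = 107.
P[2]: S = E(K, 45) = 146; 180 ⊕ 146 = 38.
P[3]: S = E(K, 146) = 247; 188 ⊕ 247 = 75.
P[4]: S = E(K, 247) = 92; 106 ⊕ 92 = 54.

P[1] = 107, P[2] = 38, P[3] = 75, P[4] = 54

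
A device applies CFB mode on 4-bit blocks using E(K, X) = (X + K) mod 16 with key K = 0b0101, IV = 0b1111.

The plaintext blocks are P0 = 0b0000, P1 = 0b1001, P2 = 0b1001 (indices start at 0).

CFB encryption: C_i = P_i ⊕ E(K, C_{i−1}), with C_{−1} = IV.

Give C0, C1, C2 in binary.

C0: E(K, 0b1111) = 0b0100; 0b0000 ⊕ 0b0100 = 0b0100.
C1: E(K, 0b0100) = 0b1001; 0b1001 ⊕ 0b1001 = 0b0000.
C2: E(K, 0b0000) = 0b0101; 0b1001 ⊕ 0b0101 = 0b1100.

C0 = 0b0100, C1 = 0b0000, C2 = 0b1100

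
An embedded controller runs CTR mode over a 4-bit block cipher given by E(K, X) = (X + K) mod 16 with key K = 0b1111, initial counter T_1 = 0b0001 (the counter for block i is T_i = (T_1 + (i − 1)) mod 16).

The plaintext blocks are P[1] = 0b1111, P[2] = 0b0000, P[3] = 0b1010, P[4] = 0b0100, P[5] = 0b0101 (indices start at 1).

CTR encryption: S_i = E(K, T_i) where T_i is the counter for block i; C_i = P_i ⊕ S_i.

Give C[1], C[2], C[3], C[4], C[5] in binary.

C[1]: T = 0b0001, S = E(K, T) = 0b0000; 0b1111 ⊕ 0b0000 = 0b1111.
C[2]: T = 0b0010, S = E(K, T) = 0b0001; 0b0000 ⊕ 0b0001 = 0b0001.
C[3]: T = 0b0011, S = E(K, T) = 0b0010; 0b1010 ⊕ 0b0010 = 0b1000.
C[4]: T = 0b0100, S = E(K, T) = 0b0011; 0b0100 ⊕ 0b0011 = 0b0111.
C[5]: T = 0b0101, S = E(K, T) = 0b0100; 0b0101 ⊕ 0b0100 = 0b0001.

C[1] = 0b1111, C[2] = 0b0001, C[3] = 0b1000, C[4] = 0b0111, C[5] = 0b0001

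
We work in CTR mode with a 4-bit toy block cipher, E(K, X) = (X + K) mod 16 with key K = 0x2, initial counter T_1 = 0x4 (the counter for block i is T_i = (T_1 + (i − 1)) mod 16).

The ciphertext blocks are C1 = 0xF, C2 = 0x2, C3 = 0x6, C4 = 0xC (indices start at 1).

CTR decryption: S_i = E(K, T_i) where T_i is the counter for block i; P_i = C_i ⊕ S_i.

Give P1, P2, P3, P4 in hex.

P1: T = 0x4, S = E(K, T) = 0x6; 0xF ⊕ 0x6 = 0x9.
P2: T = 0x5, S = E(K, T) = 0x7; 0x2 ⊕ 0x7 = 0x5.
P3: T = 0x6, S = E(K, T) = 0x8; 0x6 ⊕ 0x8 = 0xE.
P4: T = 0x7, S = E(K, T) = 0x9; 0xC ⊕ 0x9 = 0x5.

P1 = 0x9, P2 = 0x5, P3 = 0xE, P4 = 0x5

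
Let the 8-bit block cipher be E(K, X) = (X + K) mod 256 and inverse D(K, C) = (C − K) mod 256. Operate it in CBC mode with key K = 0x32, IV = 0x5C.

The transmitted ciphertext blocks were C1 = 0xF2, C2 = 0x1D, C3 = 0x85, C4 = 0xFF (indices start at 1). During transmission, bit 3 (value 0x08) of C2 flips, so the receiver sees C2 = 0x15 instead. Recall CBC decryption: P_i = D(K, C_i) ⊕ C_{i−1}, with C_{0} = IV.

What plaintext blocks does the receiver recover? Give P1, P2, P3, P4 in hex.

P1 = 0x9C, P2 = 0x11, P3 = 0x46, P4 = 0x48

Only C2 changed, to 0x15. In CBC, a change in C_i garbles P_i and flips the same bit in P_{i+1}. Decrypting the received ciphertext:
P1: D(K, 0xF2) = 0xC0; 0xC0 ⊕ 0x5C = 0x9C.
P2: D(K, 0x15) = 0xE3; 0xE3 ⊕ 0xF2 = 0x11.
P3: D(K, 0x85) = 0x53; 0x53 ⊕ 0x15 = 0x46.
P4: D(K, 0xFF) = 0xCD; 0xCD ⊕ 0x85 = 0x48.
Blocks that differ from the original plaintext: P2, P3.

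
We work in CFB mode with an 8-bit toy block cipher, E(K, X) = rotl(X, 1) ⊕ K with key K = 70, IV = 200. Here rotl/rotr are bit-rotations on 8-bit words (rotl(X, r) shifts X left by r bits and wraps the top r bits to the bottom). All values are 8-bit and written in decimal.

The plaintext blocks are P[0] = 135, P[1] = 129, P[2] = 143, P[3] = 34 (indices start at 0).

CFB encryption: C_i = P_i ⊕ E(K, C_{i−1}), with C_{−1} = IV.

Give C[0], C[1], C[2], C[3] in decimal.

C[0] = 80, C[1] = 103, C[2] = 7, C[3] = 106

C[0]: E(K, 200) = 215; 135 ⊕ 215 = 80.
C[1]: E(K, 80) = 230; 129 ⊕ 230 = 103.
C[2]: E(K, 103) = 136; 143 ⊕ 136 = 7.
C[3]: E(K, 7) = 72; 34 ⊕ 72 = 106.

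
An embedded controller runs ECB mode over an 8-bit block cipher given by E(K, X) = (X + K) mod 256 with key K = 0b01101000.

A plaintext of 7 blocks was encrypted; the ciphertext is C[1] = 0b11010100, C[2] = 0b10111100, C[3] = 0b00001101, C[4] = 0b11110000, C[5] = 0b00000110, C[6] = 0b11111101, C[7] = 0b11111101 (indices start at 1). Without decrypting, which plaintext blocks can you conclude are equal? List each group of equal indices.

P[6] = P[7]

ECB encrypts each block independently with the same key, so equal ciphertext blocks imply equal plaintext blocks.
C[6] = C[7] = 0b11111101, so P[6] = P[7].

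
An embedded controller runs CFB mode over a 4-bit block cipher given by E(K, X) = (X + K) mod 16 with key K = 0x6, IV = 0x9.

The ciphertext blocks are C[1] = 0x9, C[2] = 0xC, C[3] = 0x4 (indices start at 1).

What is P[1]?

P[1] = 0x6

CFB decryption: P_i = C_i ⊕ E(K, C_{i−1}), with C_{0} = IV.
P[1]: E(K, 0x9) = 0xF; 0x9 ⊕ 0xF = 0x6.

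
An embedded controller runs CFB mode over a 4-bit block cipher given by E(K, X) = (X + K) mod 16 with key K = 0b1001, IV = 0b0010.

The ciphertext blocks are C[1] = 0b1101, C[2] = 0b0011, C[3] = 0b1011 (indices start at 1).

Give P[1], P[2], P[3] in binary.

CFB decryption: P_i = C_i ⊕ E(K, C_{i−1}), with C_{0} = IV.
P[1]: E(K, 0b0010) = 0b1011; 0b1101 ⊕ 0b1011 = 0b0110.
P[2]: E(K, 0b1101) = 0b0110; 0b0011 ⊕ 0b0110 = 0b0101.
P[3]: E(K, 0b0011) = 0b1100; 0b1011 ⊕ 0b1100 = 0b0111.

P[1] = 0b0110, P[2] = 0b0101, P[3] = 0b0111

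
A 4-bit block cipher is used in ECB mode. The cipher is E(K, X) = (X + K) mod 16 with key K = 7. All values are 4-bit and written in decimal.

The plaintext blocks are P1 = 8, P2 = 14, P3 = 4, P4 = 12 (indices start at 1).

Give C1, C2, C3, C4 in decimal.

C1 = 15, C2 = 5, C3 = 11, C4 = 3

ECB encryption: C_i = E(K, P_i).
C1: E(K, 8) = 15.
C2: E(K, 14) = 5.
C3: E(K, 4) = 11.
C4: E(K, 12) = 3.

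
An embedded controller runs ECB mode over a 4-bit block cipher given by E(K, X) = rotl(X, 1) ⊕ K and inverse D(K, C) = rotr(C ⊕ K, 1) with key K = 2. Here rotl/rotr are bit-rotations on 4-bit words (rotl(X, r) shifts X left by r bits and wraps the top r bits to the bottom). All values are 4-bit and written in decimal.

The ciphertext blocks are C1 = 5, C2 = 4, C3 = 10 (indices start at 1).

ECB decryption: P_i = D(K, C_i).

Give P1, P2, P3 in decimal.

P1 = 11, P2 = 3, P3 = 4

P1: D(K, 5) = 11.
P2: D(K, 4) = 3.
P3: D(K, 10) = 4.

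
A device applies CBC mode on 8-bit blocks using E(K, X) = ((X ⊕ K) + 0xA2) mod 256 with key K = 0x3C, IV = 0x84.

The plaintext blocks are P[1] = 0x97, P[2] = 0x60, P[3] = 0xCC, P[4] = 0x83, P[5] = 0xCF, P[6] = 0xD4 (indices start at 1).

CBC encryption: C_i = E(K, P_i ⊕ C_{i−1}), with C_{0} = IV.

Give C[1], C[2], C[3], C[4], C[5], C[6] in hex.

C[1] = 0xD1, C[2] = 0x2F, C[3] = 0x81, C[4] = 0xE0, C[5] = 0xB5, C[6] = 0xFF

C[1]: P[1] ⊕ 0x84 = 0x13; E(K, 0x13) = 0xD1.
C[2]: P[2] ⊕ 0xD1 = 0xB1; E(K, 0xB1) = 0x2F.
C[3]: P[3] ⊕ 0x2F = 0xE3; E(K, 0xE3) = 0x81.
C[4]: P[4] ⊕ 0x81 = 0x02; E(K, 0x02) = 0xE0.
C[5]: P[5] ⊕ 0xE0 = 0x2F; E(K, 0x2F) = 0xB5.
C[6]: P[6] ⊕ 0xB5 = 0x61; E(K, 0x61) = 0xFF.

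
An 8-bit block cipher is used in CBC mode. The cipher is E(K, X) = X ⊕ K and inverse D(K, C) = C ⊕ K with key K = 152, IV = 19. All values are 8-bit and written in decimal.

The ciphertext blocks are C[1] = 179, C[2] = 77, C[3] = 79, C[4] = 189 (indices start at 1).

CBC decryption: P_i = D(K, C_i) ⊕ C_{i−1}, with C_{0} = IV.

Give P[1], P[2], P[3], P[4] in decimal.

P[1]: D(K, 179) = 43; 43 ⊕ 19 = 56.
P[2]: D(K, 77) = 213; 213 ⊕ 179 = 102.
P[3]: D(K, 79) = 215; 215 ⊕ 77 = 154.
P[4]: D(K, 189) = 37; 37 ⊕ 79 = 106.

P[1] = 56, P[2] = 102, P[3] = 154, P[4] = 106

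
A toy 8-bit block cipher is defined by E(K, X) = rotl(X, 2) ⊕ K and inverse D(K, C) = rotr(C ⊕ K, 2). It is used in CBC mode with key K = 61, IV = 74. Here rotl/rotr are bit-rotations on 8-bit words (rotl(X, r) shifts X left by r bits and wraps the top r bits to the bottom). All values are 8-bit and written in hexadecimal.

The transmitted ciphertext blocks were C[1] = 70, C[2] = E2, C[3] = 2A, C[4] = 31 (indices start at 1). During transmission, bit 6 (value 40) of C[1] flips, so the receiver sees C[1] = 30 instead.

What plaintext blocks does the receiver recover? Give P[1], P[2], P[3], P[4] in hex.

P[1] = 20, P[2] = D0, P[3] = 30, P[4] = 3E

CBC decryption: P_i = D(K, C_i) ⊕ C_{i−1}, with C_{0} = IV.
Only C[1] changed, to 30. In CBC, a change in C_i garbles P_i and flips the same bit in P_{i+1}. Decrypting the received ciphertext:
P[1]: D(K, 30) = 54; 54 ⊕ 74 = 20.
P[2]: D(K, E2) = E0; E0 ⊕ 30 = D0.
P[3]: D(K, 2A) = D2; D2 ⊕ E2 = 30.
P[4]: D(K, 31) = 14; 14 ⊕ 2A = 3E.
Blocks that differ from the original plaintext: P[1], P[2].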